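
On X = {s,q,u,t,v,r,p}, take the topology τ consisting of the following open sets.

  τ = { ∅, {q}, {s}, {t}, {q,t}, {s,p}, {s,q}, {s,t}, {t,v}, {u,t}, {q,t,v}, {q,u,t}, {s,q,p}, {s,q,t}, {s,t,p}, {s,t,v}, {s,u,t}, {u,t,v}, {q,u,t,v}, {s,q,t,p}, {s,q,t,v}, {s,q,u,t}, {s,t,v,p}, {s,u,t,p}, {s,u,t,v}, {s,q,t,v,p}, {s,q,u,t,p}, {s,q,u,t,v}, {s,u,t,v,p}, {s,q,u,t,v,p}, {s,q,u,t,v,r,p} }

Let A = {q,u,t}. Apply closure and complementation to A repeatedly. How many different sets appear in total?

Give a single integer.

closure: X∖int(X∖A) = X∖{s,p} = {q,u,t,v,r}
Let k=closure and c=complement:
  1. A     = {q,u,t}
  2. kA    = {q,u,t,v,r}
  3. cA    = {s,v,r,p}
  4. ckA   = {s,p}
  5. kckA  = {s,r,p}
  6. ckckA = {q,u,t,v}
— saturated at 6

6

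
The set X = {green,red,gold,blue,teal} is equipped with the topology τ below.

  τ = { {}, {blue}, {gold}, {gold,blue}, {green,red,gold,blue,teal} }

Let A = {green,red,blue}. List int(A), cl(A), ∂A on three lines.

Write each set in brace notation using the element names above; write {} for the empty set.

int(A) = {blue}
cl(A)  = {green,red,blue,teal}
∂A     = {green,red,teal}

interior: largest open inside A is {blue} (from {}, {blue})
cl via duality: int({gold,teal}) = {gold}, so X∖{gold} = {green,red,blue,teal}
cl∖int = {green,red,teal}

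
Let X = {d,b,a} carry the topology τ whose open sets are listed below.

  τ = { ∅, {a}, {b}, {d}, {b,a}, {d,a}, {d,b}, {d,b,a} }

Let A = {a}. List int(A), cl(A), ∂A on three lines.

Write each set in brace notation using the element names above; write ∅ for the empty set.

int(A) = {a}
cl(A)  = {a}
∂A     = ∅

open subsets of A: ∅, {a}; so int(A) = {a}
closure: X∖int(X∖A) = X∖{d,b} = {a}
∂A = {a} minus {a} = ∅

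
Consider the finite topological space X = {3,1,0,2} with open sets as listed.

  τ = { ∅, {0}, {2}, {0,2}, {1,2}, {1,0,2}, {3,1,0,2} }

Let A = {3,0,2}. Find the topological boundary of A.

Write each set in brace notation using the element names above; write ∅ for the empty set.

open subsets of A: ∅, {2}, {0}, {0,2}; so int(A) = {0,2}
closure: X∖int(X∖A) = X∖∅ = {3,1,0,2}
∂A = {3,1,0,2} minus {0,2} = {3,1}

{3,1}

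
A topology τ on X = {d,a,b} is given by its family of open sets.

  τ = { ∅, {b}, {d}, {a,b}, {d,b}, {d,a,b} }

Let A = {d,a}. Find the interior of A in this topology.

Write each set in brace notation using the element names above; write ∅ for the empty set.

U open, U⊆A: ∅, {d}. int(A) = ⋃ = {d}

{d}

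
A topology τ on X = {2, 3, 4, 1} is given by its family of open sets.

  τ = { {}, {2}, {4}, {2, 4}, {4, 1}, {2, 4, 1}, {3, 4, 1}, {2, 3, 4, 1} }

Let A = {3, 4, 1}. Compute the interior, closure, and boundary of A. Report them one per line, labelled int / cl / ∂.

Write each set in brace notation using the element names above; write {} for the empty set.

open subsets of A: {}, {4}, {4, 1}, {3, 4, 1}; so int(A) = {3, 4, 1}
closure: X∖int(X∖A) = X∖{2} = {3, 4, 1}
∂A = {3, 4, 1} minus {3, 4, 1} = {}

int(A) = {3, 4, 1}
cl(A)  = {3, 4, 1}
∂A     = {}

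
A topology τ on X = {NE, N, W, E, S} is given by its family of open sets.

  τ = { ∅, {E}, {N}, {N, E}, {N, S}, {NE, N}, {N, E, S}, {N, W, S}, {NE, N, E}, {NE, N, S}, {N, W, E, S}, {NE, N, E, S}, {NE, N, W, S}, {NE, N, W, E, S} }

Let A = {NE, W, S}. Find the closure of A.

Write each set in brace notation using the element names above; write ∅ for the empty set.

{NE, W, S}

closure: X∖int(X∖A) = X∖{N, E} = {NE, W, S}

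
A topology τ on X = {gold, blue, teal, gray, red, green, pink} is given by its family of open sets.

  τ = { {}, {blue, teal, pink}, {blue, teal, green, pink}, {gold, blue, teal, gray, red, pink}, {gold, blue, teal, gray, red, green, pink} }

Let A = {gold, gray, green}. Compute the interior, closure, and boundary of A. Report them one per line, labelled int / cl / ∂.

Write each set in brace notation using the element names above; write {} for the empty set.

U open, U⊆A: {}. int(A) = ⋃ = {}
X∖A={blue, teal, red, pink}, int(X∖A)={blue, teal, pink}, hence cl(A)={gold, gray, red, green}
∂A: remove int from cl → {gold, gray, red, green}

int(A) = {}
cl(A)  = {gold, gray, red, green}
∂A     = {gold, gray, red, green}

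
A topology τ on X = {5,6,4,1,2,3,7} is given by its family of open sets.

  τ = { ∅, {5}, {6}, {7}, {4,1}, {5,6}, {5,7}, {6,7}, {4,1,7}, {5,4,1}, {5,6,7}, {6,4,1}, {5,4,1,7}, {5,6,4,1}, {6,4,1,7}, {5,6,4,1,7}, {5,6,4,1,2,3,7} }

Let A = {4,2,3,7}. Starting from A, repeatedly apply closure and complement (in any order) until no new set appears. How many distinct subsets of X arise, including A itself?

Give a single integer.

10

X∖A={5,6,1}, int(X∖A)={5,6}, hence cl(A)={4,1,2,3,7}
Orbit (k=closure, c=complement):
  1. A     = {4,2,3,7}
  2. kA    = {4,1,2,3,7}
  3. cA    = {5,6,1}
  4. ckA   = {5,6}
  5. kcA   = {5,6,4,1,2,3}
  6. kckA  = {5,6,2,3}
  7. ckcA  = {7}
  8. ckckA = {4,1,7}
  9. kckcA = {2,3,7}
  10. ckckcA = {5,6,4,1}
(closed under both — stop)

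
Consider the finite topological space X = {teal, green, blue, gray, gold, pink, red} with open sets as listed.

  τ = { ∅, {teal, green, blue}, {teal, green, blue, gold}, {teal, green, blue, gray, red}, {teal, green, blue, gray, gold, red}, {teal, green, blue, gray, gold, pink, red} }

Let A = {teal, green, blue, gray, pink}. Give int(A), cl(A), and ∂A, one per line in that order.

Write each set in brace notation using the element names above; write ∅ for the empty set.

int(A) = {teal, green, blue}
cl(A)  = {teal, green, blue, gray, gold, pink, red}
∂A     = {gray, gold, pink, red}

open subsets of A: ∅, {teal, green, blue}; so int(A) = {teal, green, blue}
closure: X∖int(X∖A) = X∖∅ = {teal, green, blue, gray, gold, pink, red}
∂A = {teal, green, blue, gray, gold, pink, red} minus {teal, green, blue} = {gray, gold, pink, red}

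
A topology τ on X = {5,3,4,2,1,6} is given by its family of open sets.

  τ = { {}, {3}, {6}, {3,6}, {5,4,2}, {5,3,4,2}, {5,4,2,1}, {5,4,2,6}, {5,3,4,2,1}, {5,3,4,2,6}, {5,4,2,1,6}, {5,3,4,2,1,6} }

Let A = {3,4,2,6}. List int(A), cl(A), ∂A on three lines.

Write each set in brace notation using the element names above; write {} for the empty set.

open subsets of A: {}, {6}, {3}, {3,6}; so int(A) = {3,6}
closure: X∖int(X∖A) = X∖{} = {5,3,4,2,1,6}
∂A = {5,3,4,2,1,6} minus {3,6} = {5,4,2,1}

int(A) = {3,6}
cl(A)  = {5,3,4,2,1,6}
∂A     = {5,4,2,1}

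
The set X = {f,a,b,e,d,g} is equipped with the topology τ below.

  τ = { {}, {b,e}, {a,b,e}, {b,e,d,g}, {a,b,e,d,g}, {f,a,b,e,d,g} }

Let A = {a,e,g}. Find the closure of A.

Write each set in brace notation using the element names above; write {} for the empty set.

{f,a,b,e,d,g}

closure: X∖int(X∖A) = X∖{} = {f,a,b,e,d,g}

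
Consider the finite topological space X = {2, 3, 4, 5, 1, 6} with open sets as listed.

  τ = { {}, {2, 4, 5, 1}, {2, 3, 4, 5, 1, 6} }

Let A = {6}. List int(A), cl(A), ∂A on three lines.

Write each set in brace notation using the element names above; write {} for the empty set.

int(A) = {}
cl(A)  = {3, 6}
∂A     = {3, 6}

interior: largest open inside A is {} (from {})
cl via duality: int({2, 3, 4, 5, 1}) = {2, 4, 5, 1}, so X∖{2, 4, 5, 1} = {3, 6}
cl∖int = {3, 6}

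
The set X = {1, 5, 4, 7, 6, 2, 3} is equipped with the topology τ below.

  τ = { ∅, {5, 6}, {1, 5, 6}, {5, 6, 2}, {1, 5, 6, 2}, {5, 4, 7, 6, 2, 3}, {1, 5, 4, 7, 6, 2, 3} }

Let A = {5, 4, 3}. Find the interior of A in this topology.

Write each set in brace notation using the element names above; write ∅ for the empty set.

interior: largest open inside A is ∅ (from ∅)

∅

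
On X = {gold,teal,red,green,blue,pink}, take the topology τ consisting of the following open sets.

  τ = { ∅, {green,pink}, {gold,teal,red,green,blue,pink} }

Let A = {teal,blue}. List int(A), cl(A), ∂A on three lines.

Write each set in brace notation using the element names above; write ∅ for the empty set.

interior: largest open inside A is ∅ (from ∅)
cl via duality: int({gold,red,green,pink}) = {green,pink}, so X∖{green,pink} = {gold,teal,red,blue}
cl∖int = {gold,teal,red,blue}

int(A) = ∅
cl(A)  = {gold,teal,red,blue}
∂A     = {gold,teal,red,blue}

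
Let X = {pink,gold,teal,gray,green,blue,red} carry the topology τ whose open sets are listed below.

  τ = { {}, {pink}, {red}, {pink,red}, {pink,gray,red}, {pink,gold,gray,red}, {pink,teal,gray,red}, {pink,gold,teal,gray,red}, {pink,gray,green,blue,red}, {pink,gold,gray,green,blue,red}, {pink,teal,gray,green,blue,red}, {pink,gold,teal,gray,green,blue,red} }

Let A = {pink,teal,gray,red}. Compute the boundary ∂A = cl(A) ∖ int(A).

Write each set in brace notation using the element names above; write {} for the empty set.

opens ⊆ A: {}, {red}, {pink}, {pink,red}, {pink,gray,red}, {pink,teal,gray,red}; union → int = {pink,teal,gray,red}
complement {gold,green,blue}; its interior {}; cl(A) = X∖{} = {pink,gold,teal,gray,green,blue,red}
boundary = {pink,gold,teal,gray,green,blue,red} ∖ {pink,teal,gray,red} = {gold,green,blue}

{gold,green,blue}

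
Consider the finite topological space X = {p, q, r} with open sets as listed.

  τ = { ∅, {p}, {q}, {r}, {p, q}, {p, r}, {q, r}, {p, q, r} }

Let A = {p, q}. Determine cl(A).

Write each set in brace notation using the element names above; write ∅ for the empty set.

{p, q}

X∖A={r}, int(X∖A)={r}, hence cl(A)={p, q}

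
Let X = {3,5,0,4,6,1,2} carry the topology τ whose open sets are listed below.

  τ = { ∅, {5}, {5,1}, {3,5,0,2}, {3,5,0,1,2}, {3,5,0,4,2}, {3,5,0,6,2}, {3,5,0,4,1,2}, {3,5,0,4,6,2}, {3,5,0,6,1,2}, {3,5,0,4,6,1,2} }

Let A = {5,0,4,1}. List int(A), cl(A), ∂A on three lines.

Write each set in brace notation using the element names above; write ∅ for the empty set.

int(A) = {5,1}
cl(A)  = {3,5,0,4,6,1,2}
∂A     = {3,0,4,6,2}

interior: largest open inside A is {5,1} (from ∅, {5}, {5,1})
cl via duality: int({3,6,2}) = ∅, so X∖∅ = {3,5,0,4,6,1,2}
cl∖int = {3,0,4,6,2}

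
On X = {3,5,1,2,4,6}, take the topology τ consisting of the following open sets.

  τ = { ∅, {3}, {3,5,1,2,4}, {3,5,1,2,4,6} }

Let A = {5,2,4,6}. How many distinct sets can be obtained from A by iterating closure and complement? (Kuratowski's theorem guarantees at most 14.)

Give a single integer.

cl via duality: int({3,1}) = {3}, so X∖{3} = {5,1,2,4,6}
Write k for closure, c for complement:
  1. A     = {5,2,4,6}
  2. kA    = {5,1,2,4,6}
  3. cA    = {3,1}
  4. ckA   = {3}
  5. kcA   = {3,5,1,2,4,6}
  6. ckcA  = ∅
applying k or c yields no new set

6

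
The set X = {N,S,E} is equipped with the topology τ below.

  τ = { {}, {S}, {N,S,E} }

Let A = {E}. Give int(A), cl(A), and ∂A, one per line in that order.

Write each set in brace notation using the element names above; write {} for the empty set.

open subsets of A: {}; so int(A) = {}
closure: X∖int(X∖A) = X∖{S} = {N,E}
∂A = {N,E} minus {} = {N,E}

int(A) = {}
cl(A)  = {N,E}
∂A     = {N,E}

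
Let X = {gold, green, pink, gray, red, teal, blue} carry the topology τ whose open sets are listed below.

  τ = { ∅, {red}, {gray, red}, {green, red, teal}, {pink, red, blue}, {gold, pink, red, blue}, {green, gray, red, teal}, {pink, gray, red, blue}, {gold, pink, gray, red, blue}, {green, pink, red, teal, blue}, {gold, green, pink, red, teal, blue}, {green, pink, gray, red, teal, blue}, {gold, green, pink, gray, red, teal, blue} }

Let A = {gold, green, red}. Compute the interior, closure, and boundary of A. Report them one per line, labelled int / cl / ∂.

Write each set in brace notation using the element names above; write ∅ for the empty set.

int(A) = {red}
cl(A)  = {gold, green, pink, gray, red, teal, blue}
∂A     = {gold, green, pink, gray, teal, blue}

interior: largest open inside A is {red} (from ∅, {red})
cl via duality: int({pink, gray, teal, blue}) = ∅, so X∖∅ = {gold, green, pink, gray, red, teal, blue}
cl∖int = {gold, green, pink, gray, teal, blue}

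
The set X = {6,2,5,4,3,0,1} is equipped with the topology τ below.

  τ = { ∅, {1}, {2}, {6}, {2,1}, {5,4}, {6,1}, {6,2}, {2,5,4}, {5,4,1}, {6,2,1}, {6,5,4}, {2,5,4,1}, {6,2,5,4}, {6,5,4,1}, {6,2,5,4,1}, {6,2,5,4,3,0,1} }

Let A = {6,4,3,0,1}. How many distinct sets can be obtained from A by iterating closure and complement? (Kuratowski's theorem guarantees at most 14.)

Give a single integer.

X∖A={2,5}, int(X∖A)={2}, hence cl(A)={6,5,4,3,0,1}
Orbit (k=closure, c=complement):
  1. A     = {6,4,3,0,1}
  2. kA    = {6,5,4,3,0,1}
  3. cA    = {2,5}
  4. ckA   = {2}
  5. kcA   = {2,5,4,3,0}
  6. kckA  = {2,3,0}
  7. ckcA  = {6,1}
  8. ckckA = {6,5,4,1}
  9. kckcA = {6,3,0,1}
  10. ckckcA = {2,5,4}
(closed under both — stop)

10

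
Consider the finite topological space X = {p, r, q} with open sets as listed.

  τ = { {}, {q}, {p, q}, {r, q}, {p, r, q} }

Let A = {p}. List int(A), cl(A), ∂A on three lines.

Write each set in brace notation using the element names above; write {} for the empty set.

int(A) = {}
cl(A)  = {p}
∂A     = {p}

interior: largest open inside A is {} (from {})
cl via duality: int({r, q}) = {r, q}, so X∖{r, q} = {p}
cl∖int = {p}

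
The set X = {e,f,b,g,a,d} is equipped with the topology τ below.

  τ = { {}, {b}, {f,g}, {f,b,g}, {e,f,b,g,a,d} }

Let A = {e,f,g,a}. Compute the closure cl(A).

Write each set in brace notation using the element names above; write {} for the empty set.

cl via duality: int({b,d}) = {b}, so X∖{b} = {e,f,g,a,d}

{e,f,g,a,d}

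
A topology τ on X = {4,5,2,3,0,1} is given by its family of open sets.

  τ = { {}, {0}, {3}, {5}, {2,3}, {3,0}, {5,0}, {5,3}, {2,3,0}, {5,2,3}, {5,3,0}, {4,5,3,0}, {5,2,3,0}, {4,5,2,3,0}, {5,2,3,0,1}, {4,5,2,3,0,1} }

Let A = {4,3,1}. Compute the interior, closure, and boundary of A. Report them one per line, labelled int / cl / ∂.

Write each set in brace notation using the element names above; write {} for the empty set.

interior: largest open inside A is {3} (from {}, {3})
cl via duality: int({5,2,0}) = {5,0}, so X∖{5,0} = {4,2,3,1}
cl∖int = {4,2,1}

int(A) = {3}
cl(A)  = {4,2,3,1}
∂A     = {4,2,1}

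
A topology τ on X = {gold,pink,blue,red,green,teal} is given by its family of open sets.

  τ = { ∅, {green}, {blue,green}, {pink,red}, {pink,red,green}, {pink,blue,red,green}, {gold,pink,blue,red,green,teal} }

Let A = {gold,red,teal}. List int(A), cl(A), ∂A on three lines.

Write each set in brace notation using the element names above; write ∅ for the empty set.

int(A) = ∅
cl(A)  = {gold,pink,red,teal}
∂A     = {gold,pink,red,teal}

opens ⊆ A: ∅; union → int = ∅
complement {pink,blue,green}; its interior {blue,green}; cl(A) = X∖{blue,green} = {gold,pink,red,teal}
boundary = {gold,pink,red,teal} ∖ ∅ = {gold,pink,red,teal}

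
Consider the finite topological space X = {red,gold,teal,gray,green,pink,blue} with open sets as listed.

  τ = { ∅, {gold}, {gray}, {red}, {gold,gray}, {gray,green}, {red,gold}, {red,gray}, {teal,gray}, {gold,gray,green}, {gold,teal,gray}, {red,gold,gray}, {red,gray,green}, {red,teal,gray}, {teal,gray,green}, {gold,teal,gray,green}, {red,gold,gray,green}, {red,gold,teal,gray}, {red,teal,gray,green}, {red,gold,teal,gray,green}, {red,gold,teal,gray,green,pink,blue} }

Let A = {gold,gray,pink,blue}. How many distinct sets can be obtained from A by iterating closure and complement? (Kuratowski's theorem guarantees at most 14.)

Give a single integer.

closure: X∖int(X∖A) = X∖{red} = {gold,teal,gray,green,pink,blue}
Let k=closure and c=complement:
  1. A     = {gold,gray,pink,blue}
  2. kA    = {gold,teal,gray,green,pink,blue}
  3. cA    = {red,teal,green}
  4. ckA   = {red}
  5. kcA   = {red,teal,green,pink,blue}
  6. kckA  = {red,pink,blue}
  7. ckcA  = {gold,gray}
  8. ckckA = {gold,teal,gray,green}
— saturated at 8

8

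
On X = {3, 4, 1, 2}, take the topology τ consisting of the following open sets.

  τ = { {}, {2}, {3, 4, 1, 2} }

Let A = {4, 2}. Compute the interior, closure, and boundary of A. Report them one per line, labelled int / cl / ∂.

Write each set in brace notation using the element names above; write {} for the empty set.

interior: largest open inside A is {2} (from {}, {2})
cl via duality: int({3, 1}) = {}, so X∖{} = {3, 4, 1, 2}
cl∖int = {3, 4, 1}

int(A) = {2}
cl(A)  = {3, 4, 1, 2}
∂A     = {3, 4, 1}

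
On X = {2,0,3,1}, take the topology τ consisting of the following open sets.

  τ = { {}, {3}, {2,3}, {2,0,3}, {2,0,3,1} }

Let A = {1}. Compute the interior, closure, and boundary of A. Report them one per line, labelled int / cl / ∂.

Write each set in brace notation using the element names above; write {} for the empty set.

int(A) = {}
cl(A)  = {1}
∂A     = {1}

open subsets of A: {}; so int(A) = {}
closure: X∖int(X∖A) = X∖{2,0,3} = {1}
∂A = {1} minus {} = {1}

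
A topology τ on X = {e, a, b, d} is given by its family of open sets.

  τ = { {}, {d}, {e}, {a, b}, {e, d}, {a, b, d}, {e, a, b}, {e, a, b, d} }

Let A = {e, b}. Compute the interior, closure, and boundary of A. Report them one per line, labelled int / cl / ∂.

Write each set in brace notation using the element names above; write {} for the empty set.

open subsets of A: {}, {e}; so int(A) = {e}
closure: X∖int(X∖A) = X∖{d} = {e, a, b}
∂A = {e, a, b} minus {e} = {a, b}

int(A) = {e}
cl(A)  = {e, a, b}
∂A     = {a, b}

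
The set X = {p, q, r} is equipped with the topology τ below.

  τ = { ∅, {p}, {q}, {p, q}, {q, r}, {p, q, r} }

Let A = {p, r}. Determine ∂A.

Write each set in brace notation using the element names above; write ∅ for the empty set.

{r}

U open, U⊆A: ∅, {p}. int(A) = ⋃ = {p}
X∖A={q}, int(X∖A)={q}, hence cl(A)={p, r}
∂A: remove int from cl → {r}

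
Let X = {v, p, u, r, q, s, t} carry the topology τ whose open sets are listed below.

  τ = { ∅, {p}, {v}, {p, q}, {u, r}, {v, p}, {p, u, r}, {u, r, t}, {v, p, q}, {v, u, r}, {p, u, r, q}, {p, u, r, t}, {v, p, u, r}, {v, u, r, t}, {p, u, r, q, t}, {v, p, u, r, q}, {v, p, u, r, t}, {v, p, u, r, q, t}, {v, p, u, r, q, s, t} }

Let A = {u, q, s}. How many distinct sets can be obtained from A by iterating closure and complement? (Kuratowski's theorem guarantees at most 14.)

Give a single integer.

10

X∖A={v, p, r, t}, int(X∖A)={v, p}, hence cl(A)={u, r, q, s, t}
Orbit (k=closure, c=complement):
  1. A     = {u, q, s}
  2. kA    = {u, r, q, s, t}
  3. cA    = {v, p, r, t}
  4. ckA   = {v, p}
  5. kcA   = {v, p, u, r, q, s, t}
  6. kckA  = {v, p, q, s}
  7. ckcA  = ∅
  8. ckckA = {u, r, t}
  9. kckckA = {u, r, s, t}
  10. ckckckA = {v, p, q}
(closed under both — stop)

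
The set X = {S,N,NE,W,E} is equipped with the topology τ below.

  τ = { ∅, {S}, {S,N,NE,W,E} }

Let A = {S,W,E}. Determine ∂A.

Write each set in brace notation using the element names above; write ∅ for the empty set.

{N,NE,W,E}

opens ⊆ A: ∅, {S}; union → int = {S}
complement {N,NE}; its interior ∅; cl(A) = X∖∅ = {S,N,NE,W,E}
boundary = {S,N,NE,W,E} ∖ {S} = {N,NE,W,E}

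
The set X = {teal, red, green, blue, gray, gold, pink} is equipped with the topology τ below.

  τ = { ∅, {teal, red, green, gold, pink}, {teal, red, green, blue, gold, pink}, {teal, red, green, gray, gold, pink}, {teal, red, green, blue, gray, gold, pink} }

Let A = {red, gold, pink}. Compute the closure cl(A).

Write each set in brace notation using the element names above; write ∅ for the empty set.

X∖A={teal, green, blue, gray}, int(X∖A)=∅, hence cl(A)={teal, red, green, blue, gray, gold, pink}

{teal, red, green, blue, gray, gold, pink}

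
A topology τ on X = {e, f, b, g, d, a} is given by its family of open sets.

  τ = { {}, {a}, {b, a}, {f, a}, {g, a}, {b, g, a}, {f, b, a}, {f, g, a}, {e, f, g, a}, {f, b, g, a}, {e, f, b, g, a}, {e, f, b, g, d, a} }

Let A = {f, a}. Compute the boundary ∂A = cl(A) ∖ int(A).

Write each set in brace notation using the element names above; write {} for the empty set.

{e, b, g, d}

U open, U⊆A: {}, {a}, {f, a}. int(A) = ⋃ = {f, a}
X∖A={e, b, g, d}, int(X∖A)={}, hence cl(A)={e, f, b, g, d, a}
∂A: remove int from cl → {e, b, g, d}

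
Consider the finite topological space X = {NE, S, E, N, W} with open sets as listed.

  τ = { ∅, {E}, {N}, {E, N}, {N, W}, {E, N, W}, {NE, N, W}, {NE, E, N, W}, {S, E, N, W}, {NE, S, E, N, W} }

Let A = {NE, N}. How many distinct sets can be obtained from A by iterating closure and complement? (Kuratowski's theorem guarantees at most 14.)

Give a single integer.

8

complement {S, E, W}; its interior {E}; cl(A) = X∖{E} = {NE, S, N, W}
With k = closure, c = complement:
  1. A     = {NE, N}
  2. kA    = {NE, S, N, W}
  3. cA    = {S, E, W}
  4. ckA   = {E}
  5. kcA   = {NE, S, E, W}
  6. kckA  = {S, E}
  7. ckcA  = {N}
  8. ckckA = {NE, N, W}
k, c of each give nothing new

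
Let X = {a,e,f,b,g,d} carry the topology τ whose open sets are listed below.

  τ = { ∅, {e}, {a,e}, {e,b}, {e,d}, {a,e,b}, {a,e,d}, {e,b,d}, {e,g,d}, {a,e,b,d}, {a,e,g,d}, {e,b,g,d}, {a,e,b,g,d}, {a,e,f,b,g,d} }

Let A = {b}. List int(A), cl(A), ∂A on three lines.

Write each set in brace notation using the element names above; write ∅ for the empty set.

opens ⊆ A: ∅; union → int = ∅
complement {a,e,f,g,d}; its interior {a,e,g,d}; cl(A) = X∖{a,e,g,d} = {f,b}
boundary = {f,b} ∖ ∅ = {f,b}

int(A) = ∅
cl(A)  = {f,b}
∂A     = {f,b}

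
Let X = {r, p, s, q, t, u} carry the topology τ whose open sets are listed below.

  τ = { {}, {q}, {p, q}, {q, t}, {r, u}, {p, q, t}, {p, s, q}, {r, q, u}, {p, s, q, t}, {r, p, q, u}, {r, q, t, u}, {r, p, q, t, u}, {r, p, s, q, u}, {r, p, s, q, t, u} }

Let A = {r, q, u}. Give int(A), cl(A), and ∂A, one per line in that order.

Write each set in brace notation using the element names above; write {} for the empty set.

open subsets of A: {}, {q}, {r, u}, {r, q, u}; so int(A) = {r, q, u}
closure: X∖int(X∖A) = X∖{} = {r, p, s, q, t, u}
∂A = {r, p, s, q, t, u} minus {r, q, u} = {p, s, t}

int(A) = {r, q, u}
cl(A)  = {r, p, s, q, t, u}
∂A     = {p, s, t}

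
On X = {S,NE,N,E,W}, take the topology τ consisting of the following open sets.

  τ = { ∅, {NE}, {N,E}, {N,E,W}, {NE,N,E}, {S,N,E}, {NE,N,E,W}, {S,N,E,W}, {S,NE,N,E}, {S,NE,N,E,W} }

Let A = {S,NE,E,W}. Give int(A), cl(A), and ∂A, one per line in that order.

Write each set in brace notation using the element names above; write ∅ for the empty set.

U open, U⊆A: ∅, {NE}. int(A) = ⋃ = {NE}
X∖A={N}, int(X∖A)=∅, hence cl(A)={S,NE,N,E,W}
∂A: remove int from cl → {S,N,E,W}

int(A) = {NE}
cl(A)  = {S,NE,N,E,W}
∂A     = {S,N,E,W}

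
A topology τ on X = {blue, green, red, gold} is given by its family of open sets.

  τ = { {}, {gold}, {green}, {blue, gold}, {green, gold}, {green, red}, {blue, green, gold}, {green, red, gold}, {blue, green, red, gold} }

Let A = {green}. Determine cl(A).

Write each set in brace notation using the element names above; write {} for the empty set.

{green, red}

cl via duality: int({blue, red, gold}) = {blue, gold}, so X∖{blue, gold} = {green, red}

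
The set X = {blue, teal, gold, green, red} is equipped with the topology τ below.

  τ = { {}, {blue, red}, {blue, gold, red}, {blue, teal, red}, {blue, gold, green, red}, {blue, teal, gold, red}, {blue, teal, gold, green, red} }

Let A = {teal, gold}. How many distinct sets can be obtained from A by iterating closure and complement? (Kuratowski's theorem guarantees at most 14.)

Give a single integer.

6

closure: X∖int(X∖A) = X∖{blue, red} = {teal, gold, green}
Let k=closure and c=complement:
  1. A     = {teal, gold}
  2. kA    = {teal, gold, green}
  3. cA    = {blue, green, red}
  4. ckA   = {blue, red}
  5. kcA   = {blue, teal, gold, green, red}
  6. ckcA  = {}
— saturated at 6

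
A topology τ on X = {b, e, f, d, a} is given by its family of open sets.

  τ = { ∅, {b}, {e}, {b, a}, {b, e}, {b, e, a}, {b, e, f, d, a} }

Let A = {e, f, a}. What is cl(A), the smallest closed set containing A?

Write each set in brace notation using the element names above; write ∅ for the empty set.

{e, f, d, a}

X∖A={b, d}, int(X∖A)={b}, hence cl(A)={e, f, d, a}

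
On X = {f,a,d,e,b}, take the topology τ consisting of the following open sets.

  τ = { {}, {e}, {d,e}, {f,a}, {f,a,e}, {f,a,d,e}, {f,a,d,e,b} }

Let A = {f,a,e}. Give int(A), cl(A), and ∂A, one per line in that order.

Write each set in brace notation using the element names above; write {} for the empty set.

int(A) = {f,a,e}
cl(A)  = {f,a,d,e,b}
∂A     = {d,b}

opens ⊆ A: {}, {e}, {f,a}, {f,a,e}; union → int = {f,a,e}
complement {d,b}; its interior {}; cl(A) = X∖{} = {f,a,d,e,b}
boundary = {f,a,d,e,b} ∖ {f,a,e} = {d,b}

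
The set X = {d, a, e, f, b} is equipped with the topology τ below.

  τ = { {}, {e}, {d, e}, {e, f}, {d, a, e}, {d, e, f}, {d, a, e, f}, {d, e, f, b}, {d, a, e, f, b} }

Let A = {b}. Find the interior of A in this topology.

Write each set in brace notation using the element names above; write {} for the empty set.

{}

interior: largest open inside A is {} (from {})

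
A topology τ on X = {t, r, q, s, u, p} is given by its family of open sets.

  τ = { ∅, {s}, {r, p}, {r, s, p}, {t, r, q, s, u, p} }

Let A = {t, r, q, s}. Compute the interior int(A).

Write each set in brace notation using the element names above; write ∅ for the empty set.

U open, U⊆A: ∅, {s}. int(A) = ⋃ = {s}

{s}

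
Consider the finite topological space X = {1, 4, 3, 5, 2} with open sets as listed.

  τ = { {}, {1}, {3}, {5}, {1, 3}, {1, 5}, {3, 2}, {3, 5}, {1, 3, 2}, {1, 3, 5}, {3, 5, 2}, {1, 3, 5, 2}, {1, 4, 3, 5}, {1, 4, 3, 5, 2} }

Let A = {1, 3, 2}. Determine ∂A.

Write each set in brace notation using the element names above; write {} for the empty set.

{4}

U open, U⊆A: {}, {3}, {1}, {1, 3}, {3, 2}, {1, 3, 2}. int(A) = ⋃ = {1, 3, 2}
X∖A={4, 5}, int(X∖A)={5}, hence cl(A)={1, 4, 3, 2}
∂A: remove int from cl → {4}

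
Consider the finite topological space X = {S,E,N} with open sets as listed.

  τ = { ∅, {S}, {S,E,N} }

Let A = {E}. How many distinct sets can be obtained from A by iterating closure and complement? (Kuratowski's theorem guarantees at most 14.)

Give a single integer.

6

X∖A={S,N}, int(X∖A)={S}, hence cl(A)={E,N}
Orbit (k=closure, c=complement):
  1. A     = {E}
  2. kA    = {E,N}
  3. cA    = {S,N}
  4. ckA   = {S}
  5. kcA   = {S,E,N}
  6. ckcA  = ∅
(closed under both — stop)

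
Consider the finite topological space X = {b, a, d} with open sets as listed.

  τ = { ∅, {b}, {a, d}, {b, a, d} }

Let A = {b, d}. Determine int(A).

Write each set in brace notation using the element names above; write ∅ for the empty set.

{b}

U open, U⊆A: ∅, {b}. int(A) = ⋃ = {b}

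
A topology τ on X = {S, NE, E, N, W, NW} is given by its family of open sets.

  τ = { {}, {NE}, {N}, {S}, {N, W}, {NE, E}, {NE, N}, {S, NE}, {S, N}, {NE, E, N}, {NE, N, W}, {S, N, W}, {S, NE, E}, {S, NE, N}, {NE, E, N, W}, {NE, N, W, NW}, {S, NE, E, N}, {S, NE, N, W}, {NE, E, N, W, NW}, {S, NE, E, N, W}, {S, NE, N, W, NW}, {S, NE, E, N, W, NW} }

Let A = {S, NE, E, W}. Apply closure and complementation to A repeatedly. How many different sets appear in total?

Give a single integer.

8

complement {N, NW}; its interior {N}; cl(A) = X∖{N} = {S, NE, E, W, NW}
With k = closure, c = complement:
  1. A     = {S, NE, E, W}
  2. kA    = {S, NE, E, W, NW}
  3. cA    = {N, NW}
  4. ckA   = {N}
  5. kcA   = {N, W, NW}
  6. ckcA  = {S, NE, E}
  7. kckcA = {S, NE, E, NW}
  8. ckckcA = {N, W}
k, c of each give nothing new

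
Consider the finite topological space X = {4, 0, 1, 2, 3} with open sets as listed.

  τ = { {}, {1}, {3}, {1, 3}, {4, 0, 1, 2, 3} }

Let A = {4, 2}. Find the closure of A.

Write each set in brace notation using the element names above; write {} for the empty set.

{4, 0, 2}

closure: X∖int(X∖A) = X∖{1, 3} = {4, 0, 2}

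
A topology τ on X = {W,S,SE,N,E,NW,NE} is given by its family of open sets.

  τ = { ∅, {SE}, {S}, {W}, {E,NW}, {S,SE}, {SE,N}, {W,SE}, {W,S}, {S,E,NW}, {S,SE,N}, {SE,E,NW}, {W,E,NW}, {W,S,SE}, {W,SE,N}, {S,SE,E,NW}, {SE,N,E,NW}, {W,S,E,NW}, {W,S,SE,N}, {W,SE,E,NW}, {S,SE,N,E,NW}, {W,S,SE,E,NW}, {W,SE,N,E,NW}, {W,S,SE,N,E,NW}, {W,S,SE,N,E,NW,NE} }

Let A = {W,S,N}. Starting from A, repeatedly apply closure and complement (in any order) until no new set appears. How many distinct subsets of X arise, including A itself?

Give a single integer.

8

cl via duality: int({SE,E,NW,NE}) = {SE,E,NW}, so X∖{SE,E,NW} = {W,S,N,NE}
Write k for closure, c for complement:
  1. A     = {W,S,N}
  2. kA    = {W,S,N,NE}
  3. cA    = {SE,E,NW,NE}
  4. ckA   = {SE,E,NW}
  5. kcA   = {SE,N,E,NW,NE}
  6. ckcA  = {W,S}
  7. kckcA = {W,S,NE}
  8. ckckcA = {SE,N,E,NW}
applying k or c yields no new set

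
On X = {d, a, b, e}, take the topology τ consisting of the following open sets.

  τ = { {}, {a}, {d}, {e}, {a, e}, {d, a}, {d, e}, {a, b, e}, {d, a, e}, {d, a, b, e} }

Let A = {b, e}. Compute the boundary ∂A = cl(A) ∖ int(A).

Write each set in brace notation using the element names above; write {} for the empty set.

{b}

opens ⊆ A: {}, {e}; union → int = {e}
complement {d, a}; its interior {d, a}; cl(A) = X∖{d, a} = {b, e}
boundary = {b, e} ∖ {e} = {b}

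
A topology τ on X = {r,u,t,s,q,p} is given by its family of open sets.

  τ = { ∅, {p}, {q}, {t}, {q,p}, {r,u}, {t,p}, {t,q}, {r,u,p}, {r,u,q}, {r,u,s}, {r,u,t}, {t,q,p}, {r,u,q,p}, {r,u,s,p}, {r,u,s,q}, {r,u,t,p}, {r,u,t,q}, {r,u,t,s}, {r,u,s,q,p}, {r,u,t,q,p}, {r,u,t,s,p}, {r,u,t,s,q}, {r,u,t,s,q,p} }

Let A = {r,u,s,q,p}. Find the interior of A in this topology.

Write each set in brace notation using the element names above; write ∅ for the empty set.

U open, U⊆A: ∅, {p}, {q}, {r,u}, {q,p}, {r,u,s}, {r,u,p}, {r,u,q}, {r,u,s,p}, {r,u,s,q}, {r,u,q,p}, {r,u,s,q,p}. int(A) = ⋃ = {r,u,s,q,p}

{r,u,s,q,p}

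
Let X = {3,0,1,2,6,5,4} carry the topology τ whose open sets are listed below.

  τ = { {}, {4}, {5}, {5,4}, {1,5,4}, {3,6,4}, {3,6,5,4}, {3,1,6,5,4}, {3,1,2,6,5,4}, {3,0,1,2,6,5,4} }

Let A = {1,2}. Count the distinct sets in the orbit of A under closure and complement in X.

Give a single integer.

complement {3,0,6,5,4}; its interior {3,6,5,4}; cl(A) = X∖{3,6,5,4} = {0,1,2}
With k = closure, c = complement:
  1. A     = {1,2}
  2. kA    = {0,1,2}
  3. cA    = {3,0,6,5,4}
  4. ckA   = {3,6,5,4}
  5. kcA   = {3,0,1,2,6,5,4}
  6. ckcA  = {}
k, c of each give nothing new

6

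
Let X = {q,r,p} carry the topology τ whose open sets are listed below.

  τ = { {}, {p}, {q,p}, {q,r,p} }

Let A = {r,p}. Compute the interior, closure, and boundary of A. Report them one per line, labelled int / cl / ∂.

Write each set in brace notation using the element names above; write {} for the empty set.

int(A) = {p}
cl(A)  = {q,r,p}
∂A     = {q,r}

opens ⊆ A: {}, {p}; union → int = {p}
complement {q}; its interior {}; cl(A) = X∖{} = {q,r,p}
boundary = {q,r,p} ∖ {p} = {q,r}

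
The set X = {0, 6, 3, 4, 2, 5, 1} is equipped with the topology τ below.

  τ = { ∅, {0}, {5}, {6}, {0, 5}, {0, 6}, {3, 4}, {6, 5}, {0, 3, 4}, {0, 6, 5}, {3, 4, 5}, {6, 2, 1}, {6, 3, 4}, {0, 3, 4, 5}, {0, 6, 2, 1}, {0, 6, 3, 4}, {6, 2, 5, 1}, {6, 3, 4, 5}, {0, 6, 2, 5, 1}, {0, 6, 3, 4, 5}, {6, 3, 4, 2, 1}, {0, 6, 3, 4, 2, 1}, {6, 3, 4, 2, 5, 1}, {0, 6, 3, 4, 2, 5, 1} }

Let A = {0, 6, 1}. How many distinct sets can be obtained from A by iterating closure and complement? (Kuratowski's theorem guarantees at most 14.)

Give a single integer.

6

closure: X∖int(X∖A) = X∖{3, 4, 5} = {0, 6, 2, 1}
Let k=closure and c=complement:
  1. A     = {0, 6, 1}
  2. kA    = {0, 6, 2, 1}
  3. cA    = {3, 4, 2, 5}
  4. ckA   = {3, 4, 5}
  5. kcA   = {3, 4, 2, 5, 1}
  6. ckcA  = {0, 6}
— saturated at 6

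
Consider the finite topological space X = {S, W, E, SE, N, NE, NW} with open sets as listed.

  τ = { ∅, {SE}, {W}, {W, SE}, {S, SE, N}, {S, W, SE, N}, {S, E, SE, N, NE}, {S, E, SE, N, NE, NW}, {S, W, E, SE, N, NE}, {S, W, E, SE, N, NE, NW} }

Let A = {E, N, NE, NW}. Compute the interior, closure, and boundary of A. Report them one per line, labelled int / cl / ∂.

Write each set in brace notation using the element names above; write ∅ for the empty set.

open subsets of A: ∅; so int(A) = ∅
closure: X∖int(X∖A) = X∖{W, SE} = {S, E, N, NE, NW}
∂A = {S, E, N, NE, NW} minus ∅ = {S, E, N, NE, NW}

int(A) = ∅
cl(A)  = {S, E, N, NE, NW}
∂A     = {S, E, N, NE, NW}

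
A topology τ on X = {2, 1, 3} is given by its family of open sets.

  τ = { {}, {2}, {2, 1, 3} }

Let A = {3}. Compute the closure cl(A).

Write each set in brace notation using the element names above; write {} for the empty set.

{1, 3}

complement {2, 1}; its interior {2}; cl(A) = X∖{2} = {1, 3}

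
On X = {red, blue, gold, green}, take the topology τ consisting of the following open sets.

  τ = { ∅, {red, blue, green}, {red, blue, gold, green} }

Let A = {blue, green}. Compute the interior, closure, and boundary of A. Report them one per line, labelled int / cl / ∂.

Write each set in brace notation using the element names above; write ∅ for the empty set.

opens ⊆ A: ∅; union → int = ∅
complement {red, gold}; its interior ∅; cl(A) = X∖∅ = {red, blue, gold, green}
boundary = {red, blue, gold, green} ∖ ∅ = {red, blue, gold, green}

int(A) = ∅
cl(A)  = {red, blue, gold, green}
∂A     = {red, blue, gold, green}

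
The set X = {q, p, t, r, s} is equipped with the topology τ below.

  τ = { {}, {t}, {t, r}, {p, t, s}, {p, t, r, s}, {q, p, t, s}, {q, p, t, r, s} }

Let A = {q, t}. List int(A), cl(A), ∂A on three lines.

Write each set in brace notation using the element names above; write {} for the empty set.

int(A) = {t}
cl(A)  = {q, p, t, r, s}
∂A     = {q, p, r, s}

U open, U⊆A: {}, {t}. int(A) = ⋃ = {t}
X∖A={p, r, s}, int(X∖A)={}, hence cl(A)={q, p, t, r, s}
∂A: remove int from cl → {q, p, r, s}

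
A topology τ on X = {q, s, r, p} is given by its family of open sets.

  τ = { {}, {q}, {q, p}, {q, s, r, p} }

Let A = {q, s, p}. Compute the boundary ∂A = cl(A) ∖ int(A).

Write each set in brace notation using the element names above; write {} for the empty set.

{s, r}

U open, U⊆A: {}, {q}, {q, p}. int(A) = ⋃ = {q, p}
X∖A={r}, int(X∖A)={}, hence cl(A)={q, s, r, p}
∂A: remove int from cl → {s, r}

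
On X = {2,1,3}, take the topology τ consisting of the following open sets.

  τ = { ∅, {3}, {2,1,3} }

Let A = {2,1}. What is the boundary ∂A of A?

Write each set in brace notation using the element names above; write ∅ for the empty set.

U open, U⊆A: ∅. int(A) = ⋃ = ∅
X∖A={3}, int(X∖A)={3}, hence cl(A)={2,1}
∂A: remove int from cl → {2,1}

{2,1}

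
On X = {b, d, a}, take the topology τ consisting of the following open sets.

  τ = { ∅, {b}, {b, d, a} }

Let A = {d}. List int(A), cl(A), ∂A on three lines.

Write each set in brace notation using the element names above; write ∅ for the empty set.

opens ⊆ A: ∅; union → int = ∅
complement {b, a}; its interior {b}; cl(A) = X∖{b} = {d, a}
boundary = {d, a} ∖ ∅ = {d, a}

int(A) = ∅
cl(A)  = {d, a}
∂A     = {d, a}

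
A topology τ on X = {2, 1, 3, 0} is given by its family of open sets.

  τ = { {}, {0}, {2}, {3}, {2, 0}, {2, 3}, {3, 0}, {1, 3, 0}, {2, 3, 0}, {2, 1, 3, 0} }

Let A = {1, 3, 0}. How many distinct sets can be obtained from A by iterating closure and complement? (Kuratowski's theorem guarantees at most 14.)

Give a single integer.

2

X∖A={2}, int(X∖A)={2}, hence cl(A)={1, 3, 0}
Orbit (k=closure, c=complement):
  1. A     = {1, 3, 0}
  2. cA    = {2}
(closed under both — stop)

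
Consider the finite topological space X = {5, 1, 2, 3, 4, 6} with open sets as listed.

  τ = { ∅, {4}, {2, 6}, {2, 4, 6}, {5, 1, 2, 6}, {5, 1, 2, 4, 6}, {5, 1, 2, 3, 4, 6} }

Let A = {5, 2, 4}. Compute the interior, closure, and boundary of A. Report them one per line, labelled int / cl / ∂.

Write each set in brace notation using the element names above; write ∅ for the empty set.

opens ⊆ A: ∅, {4}; union → int = {4}
complement {1, 3, 6}; its interior ∅; cl(A) = X∖∅ = {5, 1, 2, 3, 4, 6}
boundary = {5, 1, 2, 3, 4, 6} ∖ {4} = {5, 1, 2, 3, 6}

int(A) = {4}
cl(A)  = {5, 1, 2, 3, 4, 6}
∂A     = {5, 1, 2, 3, 6}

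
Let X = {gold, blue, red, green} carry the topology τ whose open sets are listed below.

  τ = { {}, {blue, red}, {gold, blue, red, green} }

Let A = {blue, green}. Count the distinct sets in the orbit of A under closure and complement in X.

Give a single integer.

4

complement {gold, red}; its interior {}; cl(A) = X∖{} = {gold, blue, red, green}
With k = closure, c = complement:
  1. A     = {blue, green}
  2. kA    = {gold, blue, red, green}
  3. cA    = {gold, red}
  4. ckA   = {}
k, c of each give nothing new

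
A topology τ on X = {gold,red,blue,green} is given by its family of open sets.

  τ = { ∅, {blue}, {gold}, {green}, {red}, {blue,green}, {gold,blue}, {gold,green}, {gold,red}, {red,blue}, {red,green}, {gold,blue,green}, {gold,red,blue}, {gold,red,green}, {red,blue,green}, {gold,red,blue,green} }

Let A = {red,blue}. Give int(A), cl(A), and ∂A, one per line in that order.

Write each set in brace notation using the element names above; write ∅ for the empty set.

int(A) = {red,blue}
cl(A)  = {red,blue}
∂A     = ∅

interior: largest open inside A is {red,blue} (from ∅, {red}, {blue}, {red,blue})
cl via duality: int({gold,green}) = {gold,green}, so X∖{gold,green} = {red,blue}
cl∖int = ∅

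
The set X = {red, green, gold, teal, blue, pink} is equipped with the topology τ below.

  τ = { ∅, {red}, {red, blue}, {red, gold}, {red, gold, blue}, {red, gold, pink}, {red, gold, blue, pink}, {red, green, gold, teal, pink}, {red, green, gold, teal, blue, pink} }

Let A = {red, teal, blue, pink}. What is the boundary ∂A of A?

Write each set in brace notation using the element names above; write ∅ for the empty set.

{green, gold, teal, pink}

open subsets of A: ∅, {red}, {red, blue}; so int(A) = {red, blue}
closure: X∖int(X∖A) = X∖∅ = {red, green, gold, teal, blue, pink}
∂A = {red, green, gold, teal, blue, pink} minus {red, blue} = {green, gold, teal, pink}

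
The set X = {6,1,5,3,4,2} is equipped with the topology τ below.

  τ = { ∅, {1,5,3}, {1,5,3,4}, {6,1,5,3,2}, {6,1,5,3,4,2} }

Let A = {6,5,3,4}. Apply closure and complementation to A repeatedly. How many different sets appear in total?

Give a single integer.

complement {1,2}; its interior ∅; cl(A) = X∖∅ = {6,1,5,3,4,2}
With k = closure, c = complement:
  1. A     = {6,5,3,4}
  2. kA    = {6,1,5,3,4,2}
  3. cA    = {1,2}
  4. ckA   = ∅
k, c of each give nothing new

4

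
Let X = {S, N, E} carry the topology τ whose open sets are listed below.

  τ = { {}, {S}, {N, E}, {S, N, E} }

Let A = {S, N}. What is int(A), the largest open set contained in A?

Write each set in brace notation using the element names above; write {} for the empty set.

{S}

interior: largest open inside A is {S} (from {}, {S})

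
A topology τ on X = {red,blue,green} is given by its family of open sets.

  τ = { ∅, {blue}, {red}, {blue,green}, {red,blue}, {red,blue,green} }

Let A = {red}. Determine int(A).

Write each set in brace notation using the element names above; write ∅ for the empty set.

{red}

interior: largest open inside A is {red} (from ∅, {red})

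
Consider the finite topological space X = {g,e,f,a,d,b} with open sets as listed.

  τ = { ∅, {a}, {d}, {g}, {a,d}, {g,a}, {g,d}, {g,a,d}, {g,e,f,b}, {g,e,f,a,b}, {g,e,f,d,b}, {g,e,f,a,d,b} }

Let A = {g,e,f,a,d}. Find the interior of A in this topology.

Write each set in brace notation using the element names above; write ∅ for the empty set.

{g,a,d}

open subsets of A: ∅, {g}, {d}, {a}, {a,d}, {g,d}, {g,a}, {g,a,d}; so int(A) = {g,a,d}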